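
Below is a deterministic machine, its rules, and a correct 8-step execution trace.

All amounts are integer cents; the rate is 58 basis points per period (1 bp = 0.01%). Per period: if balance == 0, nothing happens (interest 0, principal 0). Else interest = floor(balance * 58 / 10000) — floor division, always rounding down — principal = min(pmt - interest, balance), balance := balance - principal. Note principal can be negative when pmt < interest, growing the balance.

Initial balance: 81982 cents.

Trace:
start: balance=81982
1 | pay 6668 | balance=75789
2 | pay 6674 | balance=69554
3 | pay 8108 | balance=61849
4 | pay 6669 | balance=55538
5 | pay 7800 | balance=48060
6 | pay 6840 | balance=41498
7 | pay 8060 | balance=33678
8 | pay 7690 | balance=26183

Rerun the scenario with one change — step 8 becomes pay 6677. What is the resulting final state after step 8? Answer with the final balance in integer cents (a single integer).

27196

(re-executing from step 8 with the substitution; state before step 8: balance=33678)
8 | pay 6677 | balance=27196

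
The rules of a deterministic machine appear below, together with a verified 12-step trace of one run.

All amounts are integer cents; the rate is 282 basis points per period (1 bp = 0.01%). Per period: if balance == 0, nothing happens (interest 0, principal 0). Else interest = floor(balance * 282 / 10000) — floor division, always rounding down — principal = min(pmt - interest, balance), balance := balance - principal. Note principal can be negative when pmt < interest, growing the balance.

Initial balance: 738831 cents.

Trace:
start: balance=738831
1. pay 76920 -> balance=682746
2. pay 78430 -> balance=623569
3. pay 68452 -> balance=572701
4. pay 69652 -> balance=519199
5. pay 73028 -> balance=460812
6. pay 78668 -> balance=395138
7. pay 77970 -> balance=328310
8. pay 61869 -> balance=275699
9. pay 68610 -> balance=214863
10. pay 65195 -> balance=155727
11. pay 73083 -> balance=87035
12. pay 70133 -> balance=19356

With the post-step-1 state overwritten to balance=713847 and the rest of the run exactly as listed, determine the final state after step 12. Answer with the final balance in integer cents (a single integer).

61586

state after step 1 := balance=713847
2. pay 78430 -> balance=655547
3. pay 68452 -> balance=605581
4. pay 69652 -> balance=553006
5. pay 73028 -> balance=495572
6. pay 78668 -> balance=430879
7. pay 77970 -> balance=365059
8. pay 61869 -> balance=313484
9. pay 68610 -> balance=253714
10. pay 65195 -> balance=195673
11. pay 73083 -> balance=128107
12. pay 70133 -> balance=61586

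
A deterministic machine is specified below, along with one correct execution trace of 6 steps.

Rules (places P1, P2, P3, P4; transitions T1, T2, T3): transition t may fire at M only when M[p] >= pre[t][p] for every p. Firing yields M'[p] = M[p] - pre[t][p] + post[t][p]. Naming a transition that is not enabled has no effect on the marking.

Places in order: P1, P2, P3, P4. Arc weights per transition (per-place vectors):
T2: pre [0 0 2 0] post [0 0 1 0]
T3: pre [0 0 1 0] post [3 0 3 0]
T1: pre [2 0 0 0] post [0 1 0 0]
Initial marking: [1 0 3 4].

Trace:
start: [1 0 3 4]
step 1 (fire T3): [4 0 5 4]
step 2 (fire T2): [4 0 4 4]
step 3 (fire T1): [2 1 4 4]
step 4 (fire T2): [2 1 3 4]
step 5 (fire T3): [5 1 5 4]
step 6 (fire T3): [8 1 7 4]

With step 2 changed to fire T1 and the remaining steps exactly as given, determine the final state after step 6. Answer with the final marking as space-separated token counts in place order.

6 2 8 4

(re-executing from step 2 with the substitution; state before step 2: [4 0 5 4])
step 2 (fire T1): [2 1 5 4]
step 3 (fire T1): [0 2 5 4]
step 4 (fire T2): [0 2 4 4]
step 5 (fire T3): [3 2 6 4]
step 6 (fire T3): [6 2 8 4]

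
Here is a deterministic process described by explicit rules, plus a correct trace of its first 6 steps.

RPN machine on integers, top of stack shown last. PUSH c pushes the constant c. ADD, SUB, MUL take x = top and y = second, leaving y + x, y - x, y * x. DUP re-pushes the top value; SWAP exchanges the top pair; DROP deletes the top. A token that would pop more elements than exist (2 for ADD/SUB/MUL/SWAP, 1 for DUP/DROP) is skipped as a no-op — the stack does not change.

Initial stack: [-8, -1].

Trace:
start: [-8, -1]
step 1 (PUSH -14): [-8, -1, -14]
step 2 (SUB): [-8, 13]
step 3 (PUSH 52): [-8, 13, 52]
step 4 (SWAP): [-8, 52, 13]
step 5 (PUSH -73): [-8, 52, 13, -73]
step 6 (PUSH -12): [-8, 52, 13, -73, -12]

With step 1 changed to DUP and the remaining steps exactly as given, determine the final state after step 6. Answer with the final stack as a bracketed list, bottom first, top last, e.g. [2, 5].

(re-executing from step 1 with the substitution; state before step 1: [-8, -1])
step 1 (DUP): [-8, -1, -1]
step 2 (SUB): [-8, 0]
step 3 (PUSH 52): [-8, 0, 52]
step 4 (SWAP): [-8, 52, 0]
step 5 (PUSH -73): [-8, 52, 0, -73]
step 6 (PUSH -12): [-8, 52, 0, -73, -12]

[-8, 52, 0, -73, -12]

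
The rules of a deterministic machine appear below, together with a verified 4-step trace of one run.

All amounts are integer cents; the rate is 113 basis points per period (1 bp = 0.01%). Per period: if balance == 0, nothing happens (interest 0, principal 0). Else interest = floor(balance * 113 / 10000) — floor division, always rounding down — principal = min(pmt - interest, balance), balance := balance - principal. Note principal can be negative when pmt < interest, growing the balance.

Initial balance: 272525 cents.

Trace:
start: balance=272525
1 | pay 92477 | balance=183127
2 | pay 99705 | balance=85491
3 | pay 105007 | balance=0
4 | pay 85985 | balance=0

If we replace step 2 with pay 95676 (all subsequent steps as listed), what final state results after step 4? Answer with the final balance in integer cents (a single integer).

0

(re-executing from step 2 with the substitution; state before step 2: balance=183127)
2 | pay 95676 | balance=89520
3 | pay 105007 | balance=0
4 | pay 85985 | balance=0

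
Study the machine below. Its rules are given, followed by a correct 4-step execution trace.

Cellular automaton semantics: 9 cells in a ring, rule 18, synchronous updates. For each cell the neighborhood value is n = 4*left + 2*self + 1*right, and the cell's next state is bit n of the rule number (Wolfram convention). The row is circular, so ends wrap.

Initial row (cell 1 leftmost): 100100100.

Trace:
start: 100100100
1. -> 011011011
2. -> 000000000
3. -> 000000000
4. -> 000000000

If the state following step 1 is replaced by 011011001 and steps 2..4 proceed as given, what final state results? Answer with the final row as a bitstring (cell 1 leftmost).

state after step 1 := 011011001
2. -> 000000110
3. -> 000001001
4. -> 100010110

100010110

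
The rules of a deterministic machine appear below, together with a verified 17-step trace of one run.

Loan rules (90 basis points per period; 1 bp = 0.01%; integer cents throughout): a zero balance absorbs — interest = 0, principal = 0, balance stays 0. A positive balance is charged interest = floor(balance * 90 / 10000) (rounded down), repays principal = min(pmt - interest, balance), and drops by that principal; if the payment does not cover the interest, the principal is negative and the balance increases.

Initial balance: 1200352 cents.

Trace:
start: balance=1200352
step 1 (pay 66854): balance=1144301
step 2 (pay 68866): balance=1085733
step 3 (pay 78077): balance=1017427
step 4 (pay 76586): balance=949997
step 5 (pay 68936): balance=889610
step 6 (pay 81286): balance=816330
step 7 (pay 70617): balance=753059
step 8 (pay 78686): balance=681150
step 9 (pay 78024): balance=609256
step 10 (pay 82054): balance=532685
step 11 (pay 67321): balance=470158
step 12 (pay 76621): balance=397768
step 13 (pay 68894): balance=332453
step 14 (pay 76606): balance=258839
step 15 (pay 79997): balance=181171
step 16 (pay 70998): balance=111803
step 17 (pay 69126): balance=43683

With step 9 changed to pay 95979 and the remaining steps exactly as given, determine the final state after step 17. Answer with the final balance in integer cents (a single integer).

24393

(re-executing from step 9 with the substitution; state before step 9: balance=681150)
step 9 (pay 95979): balance=591301
step 10 (pay 82054): balance=514568
step 11 (pay 67321): balance=451878
step 12 (pay 76621): balance=379323
step 13 (pay 68894): balance=313842
step 14 (pay 76606): balance=240060
step 15 (pay 79997): balance=162223
step 16 (pay 70998): balance=92685
step 17 (pay 69126): balance=24393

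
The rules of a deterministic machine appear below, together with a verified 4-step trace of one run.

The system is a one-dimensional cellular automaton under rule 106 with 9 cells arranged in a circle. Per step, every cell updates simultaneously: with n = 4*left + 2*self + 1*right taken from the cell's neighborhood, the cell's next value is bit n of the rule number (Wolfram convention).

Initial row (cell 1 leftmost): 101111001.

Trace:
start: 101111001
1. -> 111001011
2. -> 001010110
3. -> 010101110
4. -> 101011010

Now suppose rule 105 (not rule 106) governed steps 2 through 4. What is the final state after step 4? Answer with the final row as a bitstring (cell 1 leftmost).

001001111

(re-executing steps 2..4 under rule 105; state before step 2: 111001011)
2. -> 001000110
3. -> 100010110
4. -> 001001111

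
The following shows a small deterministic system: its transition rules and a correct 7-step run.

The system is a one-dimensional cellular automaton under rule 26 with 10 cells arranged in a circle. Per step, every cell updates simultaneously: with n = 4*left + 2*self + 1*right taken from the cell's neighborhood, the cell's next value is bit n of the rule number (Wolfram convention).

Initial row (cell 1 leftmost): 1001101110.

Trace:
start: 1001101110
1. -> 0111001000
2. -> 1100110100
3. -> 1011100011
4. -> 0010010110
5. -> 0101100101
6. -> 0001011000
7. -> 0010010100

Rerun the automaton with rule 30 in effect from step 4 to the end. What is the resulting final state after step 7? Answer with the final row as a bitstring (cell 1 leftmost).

(re-executing steps 4..7 under rule 30; state before step 4: 1011100011)
4. -> 0010010110
5. -> 0111110101
6. -> 0100000101
7. -> 0110001101

0110001101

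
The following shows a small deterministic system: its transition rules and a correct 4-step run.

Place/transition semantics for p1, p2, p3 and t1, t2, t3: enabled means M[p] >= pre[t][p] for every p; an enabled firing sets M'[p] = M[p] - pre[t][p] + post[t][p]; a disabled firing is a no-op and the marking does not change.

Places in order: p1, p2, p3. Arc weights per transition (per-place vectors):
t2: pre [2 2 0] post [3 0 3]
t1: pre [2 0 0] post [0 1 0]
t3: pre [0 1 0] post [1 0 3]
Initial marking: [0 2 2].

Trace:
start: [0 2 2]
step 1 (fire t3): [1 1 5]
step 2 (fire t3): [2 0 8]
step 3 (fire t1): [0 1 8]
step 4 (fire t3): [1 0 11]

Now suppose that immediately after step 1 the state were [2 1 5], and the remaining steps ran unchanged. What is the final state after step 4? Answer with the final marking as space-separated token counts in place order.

2 0 11

state after step 1 := [2 1 5]
step 2 (fire t3): [3 0 8]
step 3 (fire t1): [1 1 8]
step 4 (fire t3): [2 0 11]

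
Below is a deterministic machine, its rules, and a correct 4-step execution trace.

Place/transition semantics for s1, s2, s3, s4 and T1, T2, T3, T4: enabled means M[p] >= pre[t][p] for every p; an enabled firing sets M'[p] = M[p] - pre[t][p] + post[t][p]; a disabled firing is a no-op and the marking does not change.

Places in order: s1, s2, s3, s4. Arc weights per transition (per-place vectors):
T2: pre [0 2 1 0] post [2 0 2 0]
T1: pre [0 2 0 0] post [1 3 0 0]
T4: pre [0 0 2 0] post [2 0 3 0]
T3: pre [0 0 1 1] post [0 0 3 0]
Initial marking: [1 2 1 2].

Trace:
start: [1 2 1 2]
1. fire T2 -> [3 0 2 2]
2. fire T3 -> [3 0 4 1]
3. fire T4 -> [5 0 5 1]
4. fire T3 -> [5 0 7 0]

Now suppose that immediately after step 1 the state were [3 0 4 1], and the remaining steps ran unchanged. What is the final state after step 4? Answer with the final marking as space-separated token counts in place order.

state after step 1 := [3 0 4 1]
2. fire T3 -> [3 0 6 0]
3. fire T4 -> [5 0 7 0]
4. fire T3 -> [5 0 7 0]

5 0 7 0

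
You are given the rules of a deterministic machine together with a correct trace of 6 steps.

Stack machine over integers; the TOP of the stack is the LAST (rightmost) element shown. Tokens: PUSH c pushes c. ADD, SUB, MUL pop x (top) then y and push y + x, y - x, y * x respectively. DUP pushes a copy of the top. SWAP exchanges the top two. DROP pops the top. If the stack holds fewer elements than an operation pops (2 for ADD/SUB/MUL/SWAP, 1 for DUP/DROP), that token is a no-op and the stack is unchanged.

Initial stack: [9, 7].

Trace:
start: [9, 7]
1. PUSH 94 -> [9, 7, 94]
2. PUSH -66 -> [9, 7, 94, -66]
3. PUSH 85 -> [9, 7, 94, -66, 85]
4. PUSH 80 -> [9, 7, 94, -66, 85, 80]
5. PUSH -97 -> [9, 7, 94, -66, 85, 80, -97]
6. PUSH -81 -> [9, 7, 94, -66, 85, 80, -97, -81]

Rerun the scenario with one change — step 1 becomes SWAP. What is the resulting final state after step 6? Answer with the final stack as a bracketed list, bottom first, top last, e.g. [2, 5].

[7, 9, -66, 85, 80, -97, -81]

(re-executing from step 1 with the substitution; state before step 1: [9, 7])
1. SWAP -> [7, 9]
2. PUSH -66 -> [7, 9, -66]
3. PUSH 85 -> [7, 9, -66, 85]
4. PUSH 80 -> [7, 9, -66, 85, 80]
5. PUSH -97 -> [7, 9, -66, 85, 80, -97]
6. PUSH -81 -> [7, 9, -66, 85, 80, -97, -81]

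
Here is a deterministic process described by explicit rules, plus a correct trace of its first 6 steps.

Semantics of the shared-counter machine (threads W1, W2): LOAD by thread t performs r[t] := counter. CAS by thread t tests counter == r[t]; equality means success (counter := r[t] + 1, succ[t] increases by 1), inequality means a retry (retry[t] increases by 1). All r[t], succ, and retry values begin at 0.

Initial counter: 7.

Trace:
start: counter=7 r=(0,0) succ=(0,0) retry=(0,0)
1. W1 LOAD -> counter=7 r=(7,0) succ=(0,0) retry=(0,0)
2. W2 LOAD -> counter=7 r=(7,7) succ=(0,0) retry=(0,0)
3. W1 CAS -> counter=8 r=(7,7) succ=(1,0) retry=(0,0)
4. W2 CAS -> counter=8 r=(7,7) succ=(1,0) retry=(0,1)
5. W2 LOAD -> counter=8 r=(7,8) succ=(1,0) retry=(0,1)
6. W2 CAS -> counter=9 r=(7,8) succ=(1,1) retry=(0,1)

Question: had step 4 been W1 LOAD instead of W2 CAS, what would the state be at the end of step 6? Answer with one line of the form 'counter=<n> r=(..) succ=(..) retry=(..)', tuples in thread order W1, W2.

counter=9 r=(8,8) succ=(1,1) retry=(0,0)

(re-executing from step 4 with the substitution; state before step 4: counter=8 r=(7,7) succ=(1,0) retry=(0,0))
4. W1 LOAD -> counter=8 r=(8,7) succ=(1,0) retry=(0,0)
5. W2 LOAD -> counter=8 r=(8,8) succ=(1,0) retry=(0,0)
6. W2 CAS -> counter=9 r=(8,8) succ=(1,1) retry=(0,0)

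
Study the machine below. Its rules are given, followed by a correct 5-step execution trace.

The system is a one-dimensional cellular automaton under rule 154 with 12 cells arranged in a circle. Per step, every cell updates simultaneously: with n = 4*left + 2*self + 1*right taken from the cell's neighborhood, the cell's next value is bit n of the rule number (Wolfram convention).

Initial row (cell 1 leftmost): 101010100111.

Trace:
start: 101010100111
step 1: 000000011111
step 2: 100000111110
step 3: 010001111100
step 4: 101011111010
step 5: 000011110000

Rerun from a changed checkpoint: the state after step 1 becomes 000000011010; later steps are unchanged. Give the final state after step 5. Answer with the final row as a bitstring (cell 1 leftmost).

101110100000

state after step 1 := 000000011010
step 2: 000000110001
step 3: 100001101010
step 4: 010011000000
step 5: 101110100000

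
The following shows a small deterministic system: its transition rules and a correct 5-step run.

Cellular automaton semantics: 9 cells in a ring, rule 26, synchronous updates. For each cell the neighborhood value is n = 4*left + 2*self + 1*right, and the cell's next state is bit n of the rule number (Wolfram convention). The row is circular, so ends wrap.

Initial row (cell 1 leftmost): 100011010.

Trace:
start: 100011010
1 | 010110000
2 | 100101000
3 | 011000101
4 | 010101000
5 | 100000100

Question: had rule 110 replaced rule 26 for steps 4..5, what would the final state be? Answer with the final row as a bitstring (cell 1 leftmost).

(re-executing steps 4..5 under rule 110; state before step 4: 011000101)
4 | 111001111
5 | 001011000

001011000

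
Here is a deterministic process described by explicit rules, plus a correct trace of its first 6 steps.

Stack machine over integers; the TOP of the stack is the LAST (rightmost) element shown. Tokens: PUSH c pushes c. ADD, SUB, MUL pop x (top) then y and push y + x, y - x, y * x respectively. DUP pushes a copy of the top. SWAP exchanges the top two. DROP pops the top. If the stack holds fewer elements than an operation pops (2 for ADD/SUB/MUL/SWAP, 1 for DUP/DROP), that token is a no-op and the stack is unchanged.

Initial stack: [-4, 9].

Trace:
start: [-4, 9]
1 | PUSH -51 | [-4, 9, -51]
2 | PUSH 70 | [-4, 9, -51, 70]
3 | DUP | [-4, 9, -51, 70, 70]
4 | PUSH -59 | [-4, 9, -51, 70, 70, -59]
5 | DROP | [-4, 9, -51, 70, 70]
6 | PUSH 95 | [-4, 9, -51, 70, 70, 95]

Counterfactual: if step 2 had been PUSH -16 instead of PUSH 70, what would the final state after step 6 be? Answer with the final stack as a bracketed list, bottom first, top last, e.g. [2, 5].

[-4, 9, -51, -16, -16, 95]

(re-executing from step 2 with the substitution; state before step 2: [-4, 9, -51])
2 | PUSH -16 | [-4, 9, -51, -16]
3 | DUP | [-4, 9, -51, -16, -16]
4 | PUSH -59 | [-4, 9, -51, -16, -16, -59]
5 | DROP | [-4, 9, -51, -16, -16]
6 | PUSH 95 | [-4, 9, -51, -16, -16, 95]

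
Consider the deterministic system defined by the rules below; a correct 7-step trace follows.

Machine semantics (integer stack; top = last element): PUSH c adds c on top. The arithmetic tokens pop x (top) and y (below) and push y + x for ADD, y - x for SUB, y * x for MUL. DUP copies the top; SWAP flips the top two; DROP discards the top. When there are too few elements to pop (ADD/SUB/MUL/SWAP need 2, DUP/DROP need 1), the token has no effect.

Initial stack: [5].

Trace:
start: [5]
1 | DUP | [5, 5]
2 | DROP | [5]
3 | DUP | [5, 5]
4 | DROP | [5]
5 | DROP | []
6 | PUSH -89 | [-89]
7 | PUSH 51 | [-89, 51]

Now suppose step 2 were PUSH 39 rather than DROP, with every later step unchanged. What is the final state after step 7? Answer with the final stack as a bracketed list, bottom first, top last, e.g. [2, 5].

[5, 5, -89, 51]

(re-executing from step 2 with the substitution; state before step 2: [5, 5])
2 | PUSH 39 | [5, 5, 39]
3 | DUP | [5, 5, 39, 39]
4 | DROP | [5, 5, 39]
5 | DROP | [5, 5]
6 | PUSH -89 | [5, 5, -89]
7 | PUSH 51 | [5, 5, -89, 51]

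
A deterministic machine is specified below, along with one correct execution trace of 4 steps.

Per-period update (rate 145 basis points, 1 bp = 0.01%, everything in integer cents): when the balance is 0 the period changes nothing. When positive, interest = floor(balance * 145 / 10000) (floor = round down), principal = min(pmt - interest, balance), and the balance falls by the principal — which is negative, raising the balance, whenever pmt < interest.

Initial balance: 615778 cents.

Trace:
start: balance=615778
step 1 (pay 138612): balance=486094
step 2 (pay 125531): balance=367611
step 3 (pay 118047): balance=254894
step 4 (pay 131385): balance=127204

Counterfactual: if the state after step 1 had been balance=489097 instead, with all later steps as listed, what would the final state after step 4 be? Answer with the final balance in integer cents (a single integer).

state after step 1 := balance=489097
step 2 (pay 125531): balance=370657
step 3 (pay 118047): balance=257984
step 4 (pay 131385): balance=130339

130339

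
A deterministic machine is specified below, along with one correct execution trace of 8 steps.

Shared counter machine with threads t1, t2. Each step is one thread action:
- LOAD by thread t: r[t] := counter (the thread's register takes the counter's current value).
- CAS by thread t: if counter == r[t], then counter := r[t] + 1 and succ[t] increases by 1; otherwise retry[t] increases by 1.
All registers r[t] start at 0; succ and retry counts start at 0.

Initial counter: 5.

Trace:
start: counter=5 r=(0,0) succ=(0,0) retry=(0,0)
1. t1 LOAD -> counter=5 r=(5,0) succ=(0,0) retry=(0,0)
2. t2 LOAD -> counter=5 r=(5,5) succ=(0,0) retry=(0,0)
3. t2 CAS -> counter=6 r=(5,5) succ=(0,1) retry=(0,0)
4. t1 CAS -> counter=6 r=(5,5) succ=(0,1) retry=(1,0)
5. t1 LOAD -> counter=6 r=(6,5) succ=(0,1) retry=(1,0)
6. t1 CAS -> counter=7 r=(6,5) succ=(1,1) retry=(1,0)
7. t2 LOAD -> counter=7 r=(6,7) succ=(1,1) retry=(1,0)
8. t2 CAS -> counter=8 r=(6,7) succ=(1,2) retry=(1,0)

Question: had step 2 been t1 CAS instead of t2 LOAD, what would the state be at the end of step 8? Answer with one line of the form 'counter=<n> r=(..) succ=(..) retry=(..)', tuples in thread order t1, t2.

counter=8 r=(6,7) succ=(2,1) retry=(1,1)

(re-executing from step 2 with the substitution; state before step 2: counter=5 r=(5,0) succ=(0,0) retry=(0,0))
2. t1 CAS -> counter=6 r=(5,0) succ=(1,0) retry=(0,0)
3. t2 CAS -> counter=6 r=(5,0) succ=(1,0) retry=(0,1)
4. t1 CAS -> counter=6 r=(5,0) succ=(1,0) retry=(1,1)
5. t1 LOAD -> counter=6 r=(6,0) succ=(1,0) retry=(1,1)
6. t1 CAS -> counter=7 r=(6,0) succ=(2,0) retry=(1,1)
7. t2 LOAD -> counter=7 r=(6,7) succ=(2,0) retry=(1,1)
8. t2 CAS -> counter=8 r=(6,7) succ=(2,1) retry=(1,1)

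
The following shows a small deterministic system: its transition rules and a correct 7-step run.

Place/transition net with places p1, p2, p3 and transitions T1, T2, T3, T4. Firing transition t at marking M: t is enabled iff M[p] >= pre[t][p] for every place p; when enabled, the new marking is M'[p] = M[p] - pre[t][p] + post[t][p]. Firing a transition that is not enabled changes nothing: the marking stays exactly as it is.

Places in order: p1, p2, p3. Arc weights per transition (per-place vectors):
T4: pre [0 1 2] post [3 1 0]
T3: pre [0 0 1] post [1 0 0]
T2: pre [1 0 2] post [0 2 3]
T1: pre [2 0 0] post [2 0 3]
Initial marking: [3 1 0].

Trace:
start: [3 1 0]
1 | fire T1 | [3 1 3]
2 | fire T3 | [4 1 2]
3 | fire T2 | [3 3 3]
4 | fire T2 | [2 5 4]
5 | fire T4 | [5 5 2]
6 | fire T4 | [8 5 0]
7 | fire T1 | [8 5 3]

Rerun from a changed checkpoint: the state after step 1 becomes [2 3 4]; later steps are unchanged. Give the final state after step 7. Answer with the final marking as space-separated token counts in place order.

7 7 4

state after step 1 := [2 3 4]
2 | fire T3 | [3 3 3]
3 | fire T2 | [2 5 4]
4 | fire T2 | [1 7 5]
5 | fire T4 | [4 7 3]
6 | fire T4 | [7 7 1]
7 | fire T1 | [7 7 4]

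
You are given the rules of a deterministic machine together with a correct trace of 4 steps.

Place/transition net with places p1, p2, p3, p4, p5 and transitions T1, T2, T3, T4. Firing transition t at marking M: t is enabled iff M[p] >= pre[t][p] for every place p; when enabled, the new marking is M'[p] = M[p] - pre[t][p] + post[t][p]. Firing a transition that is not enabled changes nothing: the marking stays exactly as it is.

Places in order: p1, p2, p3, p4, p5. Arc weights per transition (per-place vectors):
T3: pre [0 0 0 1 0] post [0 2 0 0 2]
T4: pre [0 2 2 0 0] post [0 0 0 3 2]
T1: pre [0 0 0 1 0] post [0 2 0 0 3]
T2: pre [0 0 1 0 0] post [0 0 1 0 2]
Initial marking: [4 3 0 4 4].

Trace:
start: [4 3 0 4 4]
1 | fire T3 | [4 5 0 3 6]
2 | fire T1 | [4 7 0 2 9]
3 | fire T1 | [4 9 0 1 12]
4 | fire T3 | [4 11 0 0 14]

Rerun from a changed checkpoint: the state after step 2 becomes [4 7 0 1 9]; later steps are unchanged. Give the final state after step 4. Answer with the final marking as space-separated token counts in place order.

4 9 0 0 12

state after step 2 := [4 7 0 1 9]
3 | fire T1 | [4 9 0 0 12]
4 | fire T3 | [4 9 0 0 12]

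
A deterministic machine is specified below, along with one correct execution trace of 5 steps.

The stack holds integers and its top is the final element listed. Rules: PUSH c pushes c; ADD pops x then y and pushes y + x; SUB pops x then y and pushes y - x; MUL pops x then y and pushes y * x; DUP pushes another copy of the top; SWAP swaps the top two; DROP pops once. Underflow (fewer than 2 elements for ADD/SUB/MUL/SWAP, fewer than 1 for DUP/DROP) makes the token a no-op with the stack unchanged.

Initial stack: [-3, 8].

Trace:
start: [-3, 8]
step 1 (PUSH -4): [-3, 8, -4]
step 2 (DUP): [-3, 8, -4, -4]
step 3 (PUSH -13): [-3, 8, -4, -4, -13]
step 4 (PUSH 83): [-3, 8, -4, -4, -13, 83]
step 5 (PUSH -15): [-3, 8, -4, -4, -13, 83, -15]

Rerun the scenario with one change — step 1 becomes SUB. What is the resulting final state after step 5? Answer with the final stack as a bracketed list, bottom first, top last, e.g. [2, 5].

[-11, -11, -13, 83, -15]

(re-executing from step 1 with the substitution; state before step 1: [-3, 8])
step 1 (SUB): [-11]
step 2 (DUP): [-11, -11]
step 3 (PUSH -13): [-11, -11, -13]
step 4 (PUSH 83): [-11, -11, -13, 83]
step 5 (PUSH -15): [-11, -11, -13, 83, -15]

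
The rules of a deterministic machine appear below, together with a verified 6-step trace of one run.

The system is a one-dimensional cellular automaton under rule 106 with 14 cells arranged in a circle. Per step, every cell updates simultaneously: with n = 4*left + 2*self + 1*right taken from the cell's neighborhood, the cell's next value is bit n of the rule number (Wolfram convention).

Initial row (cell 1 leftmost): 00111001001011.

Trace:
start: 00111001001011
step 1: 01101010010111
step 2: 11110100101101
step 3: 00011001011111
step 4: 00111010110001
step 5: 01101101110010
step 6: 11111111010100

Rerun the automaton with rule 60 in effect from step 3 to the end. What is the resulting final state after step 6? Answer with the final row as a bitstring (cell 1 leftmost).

(re-executing steps 3..6 under rule 60; state before step 3: 11110100101101)
step 3: 00001110111011
step 4: 10001001100110
step 5: 11001101010101
step 6: 00101011111111

00101011111111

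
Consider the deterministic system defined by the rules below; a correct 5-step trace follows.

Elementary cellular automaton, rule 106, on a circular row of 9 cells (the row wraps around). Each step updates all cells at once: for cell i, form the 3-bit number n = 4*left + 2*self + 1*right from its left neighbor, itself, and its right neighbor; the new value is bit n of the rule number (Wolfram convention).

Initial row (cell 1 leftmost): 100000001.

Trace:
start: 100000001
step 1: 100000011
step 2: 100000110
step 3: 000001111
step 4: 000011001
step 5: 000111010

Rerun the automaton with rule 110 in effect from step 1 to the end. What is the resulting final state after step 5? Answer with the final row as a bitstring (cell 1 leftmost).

(re-executing steps 1..5 under rule 110; state before step 1: 100000001)
step 1: 100000011
step 2: 100000110
step 3: 100001111
step 4: 100011000
step 5: 100111001

100111001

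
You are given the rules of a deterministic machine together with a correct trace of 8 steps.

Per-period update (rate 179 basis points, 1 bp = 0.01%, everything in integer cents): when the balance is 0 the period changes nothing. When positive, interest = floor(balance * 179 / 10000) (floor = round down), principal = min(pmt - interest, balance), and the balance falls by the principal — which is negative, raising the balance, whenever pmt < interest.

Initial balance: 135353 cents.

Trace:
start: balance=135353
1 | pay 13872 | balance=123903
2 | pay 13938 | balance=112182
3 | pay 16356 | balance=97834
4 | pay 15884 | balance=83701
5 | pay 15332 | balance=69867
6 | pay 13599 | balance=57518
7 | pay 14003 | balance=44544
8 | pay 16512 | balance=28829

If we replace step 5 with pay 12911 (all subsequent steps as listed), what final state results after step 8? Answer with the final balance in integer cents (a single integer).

31382

(re-executing from step 5 with the substitution; state before step 5: balance=83701)
5 | pay 12911 | balance=72288
6 | pay 13599 | balance=59982
7 | pay 14003 | balance=47052
8 | pay 16512 | balance=31382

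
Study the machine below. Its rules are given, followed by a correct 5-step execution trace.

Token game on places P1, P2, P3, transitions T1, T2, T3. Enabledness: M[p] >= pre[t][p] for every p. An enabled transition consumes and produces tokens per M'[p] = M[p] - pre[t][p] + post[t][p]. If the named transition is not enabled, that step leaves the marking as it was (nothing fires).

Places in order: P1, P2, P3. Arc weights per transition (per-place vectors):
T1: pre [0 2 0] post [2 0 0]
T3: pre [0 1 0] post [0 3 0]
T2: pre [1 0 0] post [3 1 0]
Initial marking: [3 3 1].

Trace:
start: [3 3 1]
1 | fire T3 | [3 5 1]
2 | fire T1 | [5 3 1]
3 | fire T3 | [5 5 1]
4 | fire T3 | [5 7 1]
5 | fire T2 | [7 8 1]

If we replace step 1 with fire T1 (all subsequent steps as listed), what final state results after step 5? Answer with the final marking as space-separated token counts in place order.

7 6 1

(re-executing from step 1 with the substitution; state before step 1: [3 3 1])
1 | fire T1 | [5 1 1]
2 | fire T1 | [5 1 1]
3 | fire T3 | [5 3 1]
4 | fire T3 | [5 5 1]
5 | fire T2 | [7 6 1]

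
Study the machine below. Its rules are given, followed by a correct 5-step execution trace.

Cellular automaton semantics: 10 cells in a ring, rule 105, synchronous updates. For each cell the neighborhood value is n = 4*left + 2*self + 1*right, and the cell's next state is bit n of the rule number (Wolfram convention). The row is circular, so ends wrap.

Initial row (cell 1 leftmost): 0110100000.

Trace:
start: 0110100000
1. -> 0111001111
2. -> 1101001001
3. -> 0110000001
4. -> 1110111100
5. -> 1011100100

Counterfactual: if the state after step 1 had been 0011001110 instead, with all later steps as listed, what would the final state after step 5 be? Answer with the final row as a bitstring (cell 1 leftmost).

1110100001

state after step 1 := 0011001110
2. -> 1011001010
3. -> 0111000101
4. -> 1101010010
5. -> 1110100001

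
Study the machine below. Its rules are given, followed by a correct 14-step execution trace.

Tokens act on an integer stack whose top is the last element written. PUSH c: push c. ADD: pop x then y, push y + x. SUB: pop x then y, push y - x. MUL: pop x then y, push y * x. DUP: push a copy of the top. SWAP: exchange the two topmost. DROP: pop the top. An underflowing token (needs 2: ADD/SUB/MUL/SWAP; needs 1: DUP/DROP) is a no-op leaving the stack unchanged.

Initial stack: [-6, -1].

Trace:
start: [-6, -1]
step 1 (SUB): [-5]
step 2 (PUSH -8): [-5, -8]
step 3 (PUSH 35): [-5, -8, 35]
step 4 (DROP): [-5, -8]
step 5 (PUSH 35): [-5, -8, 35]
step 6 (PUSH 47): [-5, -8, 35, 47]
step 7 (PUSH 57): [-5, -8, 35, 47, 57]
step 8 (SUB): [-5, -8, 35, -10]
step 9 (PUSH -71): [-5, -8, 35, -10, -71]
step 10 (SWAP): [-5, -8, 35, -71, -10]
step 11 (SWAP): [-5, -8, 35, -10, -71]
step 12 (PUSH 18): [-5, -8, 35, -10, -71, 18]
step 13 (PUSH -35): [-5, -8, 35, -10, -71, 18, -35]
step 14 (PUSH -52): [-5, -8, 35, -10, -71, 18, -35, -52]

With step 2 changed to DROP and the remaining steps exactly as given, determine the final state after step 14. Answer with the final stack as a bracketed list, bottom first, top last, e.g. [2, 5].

[35, -10, -71, 18, -35, -52]

(re-executing from step 2 with the substitution; state before step 2: [-5])
step 2 (DROP): []
step 3 (PUSH 35): [35]
step 4 (DROP): []
step 5 (PUSH 35): [35]
step 6 (PUSH 47): [35, 47]
step 7 (PUSH 57): [35, 47, 57]
step 8 (SUB): [35, -10]
step 9 (PUSH -71): [35, -10, -71]
step 10 (SWAP): [35, -71, -10]
step 11 (SWAP): [35, -10, -71]
step 12 (PUSH 18): [35, -10, -71, 18]
step 13 (PUSH -35): [35, -10, -71, 18, -35]
step 14 (PUSH -52): [35, -10, -71, 18, -35, -52]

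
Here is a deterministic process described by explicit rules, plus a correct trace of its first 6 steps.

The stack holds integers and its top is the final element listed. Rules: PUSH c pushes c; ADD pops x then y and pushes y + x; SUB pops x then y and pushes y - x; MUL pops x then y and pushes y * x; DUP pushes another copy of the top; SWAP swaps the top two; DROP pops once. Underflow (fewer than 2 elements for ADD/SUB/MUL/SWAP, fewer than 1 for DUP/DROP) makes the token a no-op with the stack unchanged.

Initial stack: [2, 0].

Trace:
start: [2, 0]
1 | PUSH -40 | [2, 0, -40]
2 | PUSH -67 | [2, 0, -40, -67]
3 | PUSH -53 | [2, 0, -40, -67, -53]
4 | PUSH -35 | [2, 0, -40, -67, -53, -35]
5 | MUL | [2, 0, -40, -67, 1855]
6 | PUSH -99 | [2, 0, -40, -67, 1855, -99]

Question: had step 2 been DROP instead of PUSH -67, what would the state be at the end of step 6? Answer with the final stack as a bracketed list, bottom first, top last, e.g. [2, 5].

(re-executing from step 2 with the substitution; state before step 2: [2, 0, -40])
2 | DROP | [2, 0]
3 | PUSH -53 | [2, 0, -53]
4 | PUSH -35 | [2, 0, -53, -35]
5 | MUL | [2, 0, 1855]
6 | PUSH -99 | [2, 0, 1855, -99]

[2, 0, 1855, -99]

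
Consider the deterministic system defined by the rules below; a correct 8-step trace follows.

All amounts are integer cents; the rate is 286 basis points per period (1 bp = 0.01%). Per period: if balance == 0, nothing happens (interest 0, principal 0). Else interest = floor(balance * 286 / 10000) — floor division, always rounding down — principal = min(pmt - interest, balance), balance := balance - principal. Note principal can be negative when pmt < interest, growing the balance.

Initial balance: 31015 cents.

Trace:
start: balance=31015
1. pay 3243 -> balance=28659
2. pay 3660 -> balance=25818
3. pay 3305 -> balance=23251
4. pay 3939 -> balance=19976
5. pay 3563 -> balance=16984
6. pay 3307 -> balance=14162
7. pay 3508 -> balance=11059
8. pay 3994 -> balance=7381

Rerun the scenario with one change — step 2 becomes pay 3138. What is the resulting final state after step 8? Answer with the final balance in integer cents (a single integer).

8000

(re-executing from step 2 with the substitution; state before step 2: balance=28659)
2. pay 3138 -> balance=26340
3. pay 3305 -> balance=23788
4. pay 3939 -> balance=20529
5. pay 3563 -> balance=17553
6. pay 3307 -> balance=14748
7. pay 3508 -> balance=11661
8. pay 3994 -> balance=8000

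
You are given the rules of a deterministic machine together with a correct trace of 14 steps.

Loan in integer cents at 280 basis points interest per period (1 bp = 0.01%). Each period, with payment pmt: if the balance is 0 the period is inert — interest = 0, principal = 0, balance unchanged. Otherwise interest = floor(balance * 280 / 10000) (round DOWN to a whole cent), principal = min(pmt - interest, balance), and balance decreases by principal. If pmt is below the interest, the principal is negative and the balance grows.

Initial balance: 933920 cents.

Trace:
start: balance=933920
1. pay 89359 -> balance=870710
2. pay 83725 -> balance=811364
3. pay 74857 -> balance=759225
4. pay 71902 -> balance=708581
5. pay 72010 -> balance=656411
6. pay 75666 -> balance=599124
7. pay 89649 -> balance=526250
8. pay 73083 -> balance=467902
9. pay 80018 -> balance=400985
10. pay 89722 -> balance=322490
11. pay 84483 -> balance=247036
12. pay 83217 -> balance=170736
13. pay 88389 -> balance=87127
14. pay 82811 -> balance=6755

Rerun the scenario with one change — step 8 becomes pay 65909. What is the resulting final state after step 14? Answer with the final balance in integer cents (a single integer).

(re-executing from step 8 with the substitution; state before step 8: balance=526250)
8. pay 65909 -> balance=475076
9. pay 80018 -> balance=408360
10. pay 89722 -> balance=330072
11. pay 84483 -> balance=254831
12. pay 83217 -> balance=178749
13. pay 88389 -> balance=95364
14. pay 82811 -> balance=15223

15223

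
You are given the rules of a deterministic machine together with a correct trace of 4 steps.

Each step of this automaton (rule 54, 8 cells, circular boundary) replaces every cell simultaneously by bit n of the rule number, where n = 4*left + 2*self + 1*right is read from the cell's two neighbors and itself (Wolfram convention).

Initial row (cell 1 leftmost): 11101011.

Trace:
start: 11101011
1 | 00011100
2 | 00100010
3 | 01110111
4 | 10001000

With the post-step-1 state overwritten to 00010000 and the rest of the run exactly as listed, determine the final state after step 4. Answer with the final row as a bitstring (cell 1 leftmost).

11101110

state after step 1 := 00010000
2 | 00111000
3 | 01000100
4 | 11101110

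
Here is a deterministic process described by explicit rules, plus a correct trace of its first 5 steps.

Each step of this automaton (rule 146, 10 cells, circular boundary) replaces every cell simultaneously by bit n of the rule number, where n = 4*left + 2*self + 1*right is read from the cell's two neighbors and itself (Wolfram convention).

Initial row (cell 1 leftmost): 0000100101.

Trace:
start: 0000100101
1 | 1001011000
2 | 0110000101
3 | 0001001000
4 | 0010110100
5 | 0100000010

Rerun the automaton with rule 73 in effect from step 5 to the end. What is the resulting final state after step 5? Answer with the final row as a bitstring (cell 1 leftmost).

(re-executing step 5 under rule 73; state before step 5: 0010110100)
5 | 1000110001

1000110001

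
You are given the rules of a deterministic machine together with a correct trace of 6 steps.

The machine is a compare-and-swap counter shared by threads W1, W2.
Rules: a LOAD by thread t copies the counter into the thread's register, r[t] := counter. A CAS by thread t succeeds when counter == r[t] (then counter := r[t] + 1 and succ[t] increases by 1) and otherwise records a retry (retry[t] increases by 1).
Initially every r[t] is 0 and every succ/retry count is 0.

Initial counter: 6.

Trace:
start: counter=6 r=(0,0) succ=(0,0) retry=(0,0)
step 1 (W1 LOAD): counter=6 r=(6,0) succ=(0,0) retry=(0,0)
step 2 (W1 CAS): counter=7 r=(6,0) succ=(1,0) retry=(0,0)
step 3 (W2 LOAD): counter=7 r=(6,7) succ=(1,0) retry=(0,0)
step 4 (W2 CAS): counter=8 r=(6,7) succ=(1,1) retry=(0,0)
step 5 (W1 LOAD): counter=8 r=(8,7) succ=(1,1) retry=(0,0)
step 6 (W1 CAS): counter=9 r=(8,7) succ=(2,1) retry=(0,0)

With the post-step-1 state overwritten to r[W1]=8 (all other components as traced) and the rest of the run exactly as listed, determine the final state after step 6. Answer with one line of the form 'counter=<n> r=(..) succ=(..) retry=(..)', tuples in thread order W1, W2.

state after step 1 := counter=6 r=(8,0) succ=(0,0) retry=(0,0)
step 2 (W1 CAS): counter=6 r=(8,0) succ=(0,0) retry=(1,0)
step 3 (W2 LOAD): counter=6 r=(8,6) succ=(0,0) retry=(1,0)
step 4 (W2 CAS): counter=7 r=(8,6) succ=(0,1) retry=(1,0)
step 5 (W1 LOAD): counter=7 r=(7,6) succ=(0,1) retry=(1,0)
step 6 (W1 CAS): counter=8 r=(7,6) succ=(1,1) retry=(1,0)

counter=8 r=(7,6) succ=(1,1) retry=(1,0)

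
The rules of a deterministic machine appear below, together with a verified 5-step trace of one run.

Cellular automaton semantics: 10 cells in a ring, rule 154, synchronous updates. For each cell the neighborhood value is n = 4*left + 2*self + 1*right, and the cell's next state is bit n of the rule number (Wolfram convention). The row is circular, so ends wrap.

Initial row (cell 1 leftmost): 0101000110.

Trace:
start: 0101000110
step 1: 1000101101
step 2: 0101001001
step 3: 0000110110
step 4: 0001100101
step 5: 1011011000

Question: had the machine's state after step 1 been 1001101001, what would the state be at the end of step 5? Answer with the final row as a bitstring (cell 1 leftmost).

state after step 1 := 1001101001
step 2: 0111000111
step 3: 0110101110
step 4: 1100001101
step 5: 1010011001

1010011001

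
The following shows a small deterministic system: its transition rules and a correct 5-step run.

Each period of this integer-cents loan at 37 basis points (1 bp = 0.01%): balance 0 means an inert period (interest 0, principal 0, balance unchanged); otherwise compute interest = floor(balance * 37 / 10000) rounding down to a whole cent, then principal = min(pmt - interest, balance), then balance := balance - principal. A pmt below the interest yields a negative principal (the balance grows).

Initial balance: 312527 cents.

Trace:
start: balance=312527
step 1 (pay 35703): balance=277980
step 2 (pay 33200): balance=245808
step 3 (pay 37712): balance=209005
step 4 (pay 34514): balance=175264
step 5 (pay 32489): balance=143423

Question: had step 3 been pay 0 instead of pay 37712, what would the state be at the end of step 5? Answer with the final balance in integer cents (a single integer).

181414

(re-executing from step 3 with the substitution; state before step 3: balance=245808)
step 3 (pay 0): balance=246717
step 4 (pay 34514): balance=213115
step 5 (pay 32489): balance=181414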